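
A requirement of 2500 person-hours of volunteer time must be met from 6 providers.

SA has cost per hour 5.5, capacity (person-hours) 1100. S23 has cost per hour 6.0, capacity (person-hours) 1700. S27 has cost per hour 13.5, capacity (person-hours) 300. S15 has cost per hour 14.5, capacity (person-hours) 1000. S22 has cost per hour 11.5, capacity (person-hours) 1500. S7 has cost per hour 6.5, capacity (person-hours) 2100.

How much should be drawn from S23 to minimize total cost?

1400

Cheapest first:
SA at 5.5: take all 1100 person-hours — 1400 still needed.
Take 1400 from S23 at 6.0 to finish.
S7, S22, S27, S15: unused.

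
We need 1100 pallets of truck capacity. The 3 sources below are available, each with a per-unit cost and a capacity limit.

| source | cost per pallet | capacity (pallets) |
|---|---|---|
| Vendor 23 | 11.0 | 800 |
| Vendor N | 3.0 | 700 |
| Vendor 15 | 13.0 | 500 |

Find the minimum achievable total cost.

6500

Use sources in increasing cost order.
Take 700 from Vendor N at 3.0 ; need 400 more.
Vendor 23 (11.0): take the remaining 400 ; done.
Vendor 15: unused.
Cost = 700×3.0 + 400×11.0 = 6500.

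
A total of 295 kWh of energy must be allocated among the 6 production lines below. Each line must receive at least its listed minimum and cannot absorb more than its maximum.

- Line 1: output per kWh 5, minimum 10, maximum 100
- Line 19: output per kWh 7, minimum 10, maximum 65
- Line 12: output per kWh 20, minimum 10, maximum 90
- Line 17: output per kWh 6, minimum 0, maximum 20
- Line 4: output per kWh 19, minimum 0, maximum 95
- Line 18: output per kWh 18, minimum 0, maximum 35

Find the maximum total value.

4740

Meeting every minimum uses 10+10+10+0+0+0 = 30 kWh, leaving 265.
Rank by output per kWh: Line 12 20 > Line 4 19 > Line 18 18 > Line 19 7 > Line 17 6 > Line 1 5.
Give Line 12 80 more to hit its cap of 90 → 185 left.
Give Line 4 95 more to hit its cap of 95 → 90 left.
Line 18: +35 to 35 (cap) → 55 left.
Give Line 19 55 more to hit its cap of 65 → 0 left.
Total = 5×10 + 7×65 + 20×90 + 19×95 + 18×35 = 4740.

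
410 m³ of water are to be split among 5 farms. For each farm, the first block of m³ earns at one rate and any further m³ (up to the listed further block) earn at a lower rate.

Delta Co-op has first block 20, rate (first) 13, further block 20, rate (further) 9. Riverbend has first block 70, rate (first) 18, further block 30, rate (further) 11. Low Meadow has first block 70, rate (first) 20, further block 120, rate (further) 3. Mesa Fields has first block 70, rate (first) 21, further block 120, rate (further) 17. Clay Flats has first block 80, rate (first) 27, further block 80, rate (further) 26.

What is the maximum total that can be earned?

9050

Rank every tier by rate: Clay Flats/first 27 > Clay Flats/second 26 > Mesa Fields/first 21 > Low Meadow/first 20 > Riverbend/first 18 > Mesa Fields/second 17 > Delta Co-op/first 13 > Riverbend/second 11 > Delta Co-op/second 9 > Low Meadow/second 3.
Clay Flats first at 27: fill all 80 ; 330 left.
Clay Flats second at 26: fill all 80 ; 250 left.
Mesa Fields first at 21: fill all 70 ; 180 left.
Low Meadow first at 20: fill all 70 ; 110 left.
Riverbend/first (18): +70 ; 40 left.
40 remain; put them into Mesa Fields second at 17.
Total = 27×80 + 26×80 + 21×70 + 20×70 + 18×70 + 17×40 = 9050.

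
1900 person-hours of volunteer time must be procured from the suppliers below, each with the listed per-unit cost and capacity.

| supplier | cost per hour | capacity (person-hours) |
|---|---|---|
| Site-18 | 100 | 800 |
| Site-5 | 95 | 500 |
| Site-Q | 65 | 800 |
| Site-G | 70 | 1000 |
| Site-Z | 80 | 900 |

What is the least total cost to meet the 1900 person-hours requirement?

Use suppliers in increasing cost order.
Site-Q (65): use full 800 — 1100 person-hours to go.
Take 1000 from Site-G at 70 — need 100 more.
Take 100 from Site-Z at 80 to finish.
Site-5, Site-18: unused.
Cost = 800×65 + 1000×70 + 100×80 = 130000.

130000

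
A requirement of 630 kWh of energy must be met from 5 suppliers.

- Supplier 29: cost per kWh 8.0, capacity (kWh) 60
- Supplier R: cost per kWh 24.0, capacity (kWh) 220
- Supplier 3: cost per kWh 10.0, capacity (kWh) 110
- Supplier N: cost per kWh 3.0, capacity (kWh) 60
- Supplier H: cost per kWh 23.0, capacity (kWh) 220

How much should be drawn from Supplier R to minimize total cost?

Cheapest first:
Supplier N (3.0): use full 60 — 570 kWh to go.
Take 60 from Supplier 29 at 8.0 — need 510 more.
Take 110 from Supplier 3 at 10.0 — need 400 more.
Take 220 from Supplier H at 23.0 — need 180 more.
Supplier R (24.0): take the remaining 180 — done.

180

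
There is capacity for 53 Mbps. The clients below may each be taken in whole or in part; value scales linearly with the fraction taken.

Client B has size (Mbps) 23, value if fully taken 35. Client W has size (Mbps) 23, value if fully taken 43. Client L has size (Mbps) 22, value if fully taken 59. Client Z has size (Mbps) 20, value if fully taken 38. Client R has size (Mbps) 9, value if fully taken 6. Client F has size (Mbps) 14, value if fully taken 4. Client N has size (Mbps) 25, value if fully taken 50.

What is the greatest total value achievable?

120.4

Best value per unit of size first: Client L 59/22≈2.68, Client N 50/25≈2, Client Z 38/20≈1.9, Client W 43/23≈1.87, Client B 35/23≈1.52, Client R 6/9≈0.667, Client F 4/14≈0.286.
All 22 Mbps of Client L fit (value 59) → 31 remain.
All 25 Mbps of Client N fit (value 50) → 6 remain.
Only 6 Mbps remain; take 6/20 of Client Z for value 38×6/20 = 11.4.
Total value = 120.4.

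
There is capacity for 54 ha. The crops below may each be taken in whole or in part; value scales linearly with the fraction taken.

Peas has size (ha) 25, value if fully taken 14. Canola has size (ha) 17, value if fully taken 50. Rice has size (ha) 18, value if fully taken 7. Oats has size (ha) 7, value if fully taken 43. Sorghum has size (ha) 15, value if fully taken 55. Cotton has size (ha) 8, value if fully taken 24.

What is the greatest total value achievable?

175.92

Best value per unit of size first: Oats 43/7≈6.14, Sorghum 55/15≈3.67, Cotton 24/8≈3, Canola 50/17≈2.94, Peas 14/25≈0.56, Rice 7/18≈0.389.
Take all of Oats (7 ha, value 43) ; 47 ha left.
Take all of Sorghum (15 ha, value 55) ; 32 ha left.
Cotton: take in full, 8 ha for value 24 ; 24 left.
Canola: take in full, 17 ha for value 50 ; 7 left.
Only 7 ha remain; take 7/25 of Peas for value 14×7/25 = 3.92.
Total value = 175.92.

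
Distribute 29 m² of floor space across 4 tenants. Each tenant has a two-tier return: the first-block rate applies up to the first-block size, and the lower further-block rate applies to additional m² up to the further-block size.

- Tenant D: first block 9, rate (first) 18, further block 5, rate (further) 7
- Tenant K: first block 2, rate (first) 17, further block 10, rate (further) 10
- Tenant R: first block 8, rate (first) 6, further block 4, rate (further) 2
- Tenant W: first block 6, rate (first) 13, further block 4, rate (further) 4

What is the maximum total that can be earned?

388

Rank every tier by rate: Tenant D/T1 18 > Tenant K/T1 17 > Tenant W/T1 13 > Tenant K/T2 10 > Tenant D/T2 7 > Tenant R/T1 6 > Tenant W/T2 4 > Tenant R/T2 2.
Tenant D/T1 (18): +9 — 20 left.
Fill Tenant K T1 block (2 at 17) — 18 left.
Tenant W T1 at 13: fill all 6 — 12 left.
Tenant K T2 at 10: fill all 10 — 2 left.
Tenant D T2 at 7: only 2 left, fill 2.
Total = 18×9 + 17×2 + 13×6 + 10×10 + 7×2 = 388.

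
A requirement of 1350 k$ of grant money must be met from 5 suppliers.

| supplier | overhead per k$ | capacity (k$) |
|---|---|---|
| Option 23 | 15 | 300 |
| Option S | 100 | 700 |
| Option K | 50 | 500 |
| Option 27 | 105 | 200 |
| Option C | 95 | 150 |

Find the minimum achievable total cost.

83750

Use suppliers in increasing cost order.
Option 23 at 15: take all 300 k$ → 1050 still needed.
Take 500 from Option K at 50 → need 550 more.
Option C (95): use full 150 → 400 k$ to go.
Take 400 from Option S at 100 to finish.
Option 27: unused.
Cost = 300×15 + 500×50 + 150×95 + 400×100 = 83750.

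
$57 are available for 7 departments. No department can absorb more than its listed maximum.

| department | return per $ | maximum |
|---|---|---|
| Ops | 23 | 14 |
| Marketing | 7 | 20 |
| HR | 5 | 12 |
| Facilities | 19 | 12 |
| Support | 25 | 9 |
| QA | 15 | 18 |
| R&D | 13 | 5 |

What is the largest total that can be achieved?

Highest return per $ first: Support 25 > Ops 23 > Facilities 19 > QA 15 > R&D 13 > Marketing 7 > HR 5.
Give Support 9 to hit its cap of 9 ; 48 left.
Ops: +14 to 14 (cap) ; 34 left.
Facilities: +12 to 12 (cap) ; 22 left.
Give QA 18 to hit its cap of 18 ; 4 left.
Only 4 left; R&D takes them to reach 4.
Total = 23×14 + 19×12 + 25×9 + 15×18 + 13×4 = 1097.

1097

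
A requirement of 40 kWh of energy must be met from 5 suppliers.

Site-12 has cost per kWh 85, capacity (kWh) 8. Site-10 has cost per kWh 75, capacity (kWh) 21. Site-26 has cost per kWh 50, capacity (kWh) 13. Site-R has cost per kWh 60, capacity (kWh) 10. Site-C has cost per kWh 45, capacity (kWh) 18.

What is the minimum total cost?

2000

Use suppliers in increasing cost order.
Take 18 from Site-C at 45 → need 22 more.
Site-26 at 50: take all 13 kWh → 9 still needed.
Site-R at 60: take 9 of its 10 → requirement met.
Site-10, Site-12: unused.
Cost = 18×45 + 13×50 + 9×60 = 2000.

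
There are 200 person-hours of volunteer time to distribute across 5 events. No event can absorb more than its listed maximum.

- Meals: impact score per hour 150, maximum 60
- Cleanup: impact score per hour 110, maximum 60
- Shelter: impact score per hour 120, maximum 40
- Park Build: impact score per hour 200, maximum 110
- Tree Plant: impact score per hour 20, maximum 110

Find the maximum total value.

34600

Rank by impact score per hour: Park Build 200 > Meals 150 > Shelter 120 > Cleanup 110 > Tree Plant 20.
Give Park Build 110 to hit its cap of 110 — 90 left.
Meals: +60 to 60 (cap) — 30 left.
Shelter: +30 (room for 40) → 30. Pool exhausted.
Total = 150×60 + 120×30 + 200×110 = 34600.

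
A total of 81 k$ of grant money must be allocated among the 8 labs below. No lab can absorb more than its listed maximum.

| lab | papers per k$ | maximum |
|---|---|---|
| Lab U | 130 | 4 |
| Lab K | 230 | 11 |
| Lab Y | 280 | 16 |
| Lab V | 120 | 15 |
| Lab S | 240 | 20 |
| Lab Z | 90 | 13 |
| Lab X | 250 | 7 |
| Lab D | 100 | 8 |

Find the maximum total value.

16680

Highest papers per k$ first: Lab Y 280 > Lab X 250 > Lab S 240 > Lab K 230 > Lab U 130 > Lab V 120 > Lab D 100 > Lab Z 90.
Give Lab Y 16 to hit its cap of 16 ; 65 left.
Give Lab X 7 to hit its cap of 7 ; 58 left.
Give Lab S 20 to hit its cap of 20 ; 38 left.
Lab K: +11 to 11 (cap) ; 27 left.
Lab U: +4 to 4 (cap) ; 23 left.
Lab V takes 15 to reach its cap of 15 ; 8 left.
Lab D takes 8 to reach its cap of 8 ; 0 left.
Total = 130×4 + 230×11 + 280×16 + 120×15 + 240×20 + 250×7 + 100×8 = 16680.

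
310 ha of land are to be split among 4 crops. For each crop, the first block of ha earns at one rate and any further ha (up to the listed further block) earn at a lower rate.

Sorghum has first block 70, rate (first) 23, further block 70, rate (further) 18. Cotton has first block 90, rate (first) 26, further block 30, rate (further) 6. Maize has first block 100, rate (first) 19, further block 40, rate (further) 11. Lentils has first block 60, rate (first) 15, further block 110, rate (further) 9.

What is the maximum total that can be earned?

6750

Treat each block as its own option and order by rate: Cotton/T1 26 > Sorghum/T1 23 > Maize/T1 19 > Sorghum/T2 18 > Lentils/T1 15 > Maize/T2 11 > Lentils/T2 9 > Cotton/T2 6.
Cotton T1 at 26: fill all 90 — 220 left.
Fill Sorghum T1 block (70 at 23) — 150 left.
Fill Maize T1 block (100 at 19) — 50 left.
Sorghum/T2: +50 of 70 at 18; pool empty.
Total = 26×90 + 23×70 + 19×100 + 18×50 = 6750.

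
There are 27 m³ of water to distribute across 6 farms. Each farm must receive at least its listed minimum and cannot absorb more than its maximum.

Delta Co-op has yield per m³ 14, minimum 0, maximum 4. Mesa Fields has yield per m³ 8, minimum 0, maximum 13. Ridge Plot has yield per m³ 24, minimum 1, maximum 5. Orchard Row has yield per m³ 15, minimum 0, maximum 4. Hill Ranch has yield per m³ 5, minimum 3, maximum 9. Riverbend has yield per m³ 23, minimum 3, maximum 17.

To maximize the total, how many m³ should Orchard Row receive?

Meeting every minimum uses 0+0+1+0+3+3 = 7 m³, leaving 20.
Rank by yield per m³: Ridge Plot 24 > Riverbend 23 > Orchard Row 15 > Delta Co-op 14 > Mesa Fields 8 > Hill Ranch 5.
Give Ridge Plot 4 more to hit its cap of 5 — 16 left.
Riverbend takes 14 more to reach its cap of 17 — 2 left.
Orchard Row: +2 (room for 4) → 2. Pool exhausted.

2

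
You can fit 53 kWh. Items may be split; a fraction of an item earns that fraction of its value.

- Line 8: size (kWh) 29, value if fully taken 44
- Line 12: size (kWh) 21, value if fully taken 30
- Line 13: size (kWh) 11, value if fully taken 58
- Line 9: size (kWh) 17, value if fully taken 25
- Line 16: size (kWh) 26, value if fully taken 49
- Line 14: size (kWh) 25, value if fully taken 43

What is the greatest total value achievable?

134.52

Best value per unit of size first: Line 13 58/11≈5.27, Line 16 49/26≈1.88, Line 14 43/25≈1.72, Line 8 44/29≈1.52, Line 9 25/17≈1.47, Line 12 30/21≈1.43.
All 11 kWh of Line 13 fit (value 58) — 42 remain.
Take all of Line 16 (26 kWh, value 49) — 16 kWh left.
Fill the last 16 kWh with part of Line 14: 16/25 of it earns 27.52.
Total value = 134.52.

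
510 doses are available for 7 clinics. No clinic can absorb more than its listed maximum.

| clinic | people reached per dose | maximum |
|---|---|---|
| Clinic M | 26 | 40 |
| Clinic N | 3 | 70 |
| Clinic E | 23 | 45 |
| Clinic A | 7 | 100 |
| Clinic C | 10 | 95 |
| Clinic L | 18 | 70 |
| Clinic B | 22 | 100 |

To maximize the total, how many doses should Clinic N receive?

Order the clinics by people reached per dose: Clinic M 26 > Clinic E 23 > Clinic B 22 > Clinic L 18 > Clinic C 10 > Clinic A 7 > Clinic N 3.
Clinic M: +40 to 40 (cap) ; 470 left.
Give Clinic E 45 to hit its cap of 45 ; 425 left.
Give Clinic B 100 to hit its cap of 100 ; 325 left.
Give Clinic L 70 to hit its cap of 70 ; 255 left.
Clinic C: +95 to 95 (cap) ; 160 left.
Give Clinic A 100 to hit its cap of 100 ; 60 left.
Clinic N: +60 (room for 70) → 60. Pool exhausted.

60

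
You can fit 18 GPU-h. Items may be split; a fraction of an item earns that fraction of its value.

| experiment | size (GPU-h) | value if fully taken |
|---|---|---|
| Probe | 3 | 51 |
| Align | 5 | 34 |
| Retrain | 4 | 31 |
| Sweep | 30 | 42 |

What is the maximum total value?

Best value per unit of size first: Probe 51/3≈17, Retrain 31/4≈7.75, Align 34/5≈6.8, Sweep 42/30≈1.4.
All 3 GPU-h of Probe fit (value 51) → 15 remain.
All 4 GPU-h of Retrain fit (value 31) → 11 remain.
Align: take in full, 5 GPU-h for value 34 → 6 left.
Only 6 GPU-h remain; take 6/30 of Sweep for value 42×6/30 = 8.4.
Total value = 124.4.

124.4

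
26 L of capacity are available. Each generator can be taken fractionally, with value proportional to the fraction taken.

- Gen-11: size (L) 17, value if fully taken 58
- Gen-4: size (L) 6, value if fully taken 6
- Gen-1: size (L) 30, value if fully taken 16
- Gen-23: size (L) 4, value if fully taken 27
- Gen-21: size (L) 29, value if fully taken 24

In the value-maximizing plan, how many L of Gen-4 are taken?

5

Rank by value-to-size ratio: Gen-23 27/4≈6.75, Gen-11 58/17≈3.41, Gen-4 6/6≈1, Gen-21 24/29≈0.828, Gen-1 16/30≈0.533.
Take all of Gen-23 (4 L, value 27) → 22 L left.
All 17 L of Gen-11 fit (value 58) → 5 remain.
Only 5 L remain; take 5/6 of Gen-4 for value 6×5/6 = 5.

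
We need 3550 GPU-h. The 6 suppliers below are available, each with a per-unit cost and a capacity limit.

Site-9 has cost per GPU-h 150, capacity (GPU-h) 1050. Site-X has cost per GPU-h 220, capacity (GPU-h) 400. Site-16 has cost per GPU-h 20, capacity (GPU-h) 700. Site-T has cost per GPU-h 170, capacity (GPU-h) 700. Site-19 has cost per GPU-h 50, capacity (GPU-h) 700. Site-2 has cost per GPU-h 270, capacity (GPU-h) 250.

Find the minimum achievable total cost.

413500

Use suppliers in increasing cost order.
Take 700 from Site-16 at 20 — need 2850 more.
Site-19 at 50: take all 700 GPU-h — 2150 still needed.
Site-9 at 150: take all 1050 GPU-h — 1100 still needed.
Take 700 from Site-T at 170 — need 400 more.
Site-X at 220: take all 400 GPU-h — 0 still needed.
Site-2: unused.
Cost = 700×20 + 700×50 + 1050×150 + 700×170 + 400×220 = 413500.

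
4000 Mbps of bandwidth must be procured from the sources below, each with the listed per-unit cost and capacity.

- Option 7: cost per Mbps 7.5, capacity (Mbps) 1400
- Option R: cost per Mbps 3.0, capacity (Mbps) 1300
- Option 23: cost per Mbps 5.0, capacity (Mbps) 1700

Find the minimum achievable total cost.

19900

Fill from the cheapest source first.
Option R (3.0): use full 1300 → 2700 Mbps to go.
Take 1700 from Option 23 at 5.0 → need 1000 more.
Option 7 at 7.5: take 1000 of its 1400 → requirement met.
Cost = 1300×3.0 + 1700×5.0 + 1000×7.5 = 19900.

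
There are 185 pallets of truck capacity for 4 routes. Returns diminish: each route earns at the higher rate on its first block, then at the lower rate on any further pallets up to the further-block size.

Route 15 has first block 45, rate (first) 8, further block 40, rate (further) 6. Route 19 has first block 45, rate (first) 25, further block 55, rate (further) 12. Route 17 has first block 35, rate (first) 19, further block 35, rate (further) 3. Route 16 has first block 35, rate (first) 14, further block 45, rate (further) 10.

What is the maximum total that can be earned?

3090

Rank every tier by rate: Route 19/tier1 25 > Route 17/tier1 19 > Route 16/tier1 14 > Route 19/tier2 12 > Route 16/tier2 10 > Route 15/tier1 8 > Route 15/tier2 6 > Route 17/tier2 3.
Fill Route 19 tier1 block (45 at 25) ; 140 left.
Route 17/tier1 (19): +35 ; 105 left.
Fill Route 16 tier1 block (35 at 14) ; 70 left.
Fill Route 19 tier2 block (55 at 12) ; 15 left.
15 remain; put them into Route 16 tier2 at 10.
Total = 25×45 + 19×35 + 14×35 + 12×55 + 10×15 = 3090.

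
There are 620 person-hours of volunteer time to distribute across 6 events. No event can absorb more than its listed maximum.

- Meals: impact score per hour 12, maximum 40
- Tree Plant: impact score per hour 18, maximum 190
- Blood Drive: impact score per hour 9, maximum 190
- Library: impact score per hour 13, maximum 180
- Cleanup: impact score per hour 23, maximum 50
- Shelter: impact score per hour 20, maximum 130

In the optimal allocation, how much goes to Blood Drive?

Highest impact score per hour first: Cleanup 23 > Shelter 20 > Tree Plant 18 > Library 13 > Meals 12 > Blood Drive 9.
Cleanup: +50 to 50 (cap) ; 570 left.
Shelter takes 130 to reach its cap of 130 ; 440 left.
Tree Plant takes 190 to reach its cap of 190 ; 250 left.
Library takes 180 to reach its cap of 180 ; 70 left.
Meals: +40 to 40 (cap) ; 30 left.
Blood Drive has room for 190 but only 30 remain, so it gets 30.

30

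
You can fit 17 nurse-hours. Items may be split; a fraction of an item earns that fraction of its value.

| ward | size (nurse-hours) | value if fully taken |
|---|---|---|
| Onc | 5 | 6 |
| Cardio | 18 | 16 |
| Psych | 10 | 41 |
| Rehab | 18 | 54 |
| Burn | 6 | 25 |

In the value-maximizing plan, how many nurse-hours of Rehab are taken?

Best value per unit of size first: Burn 25/6≈4.17, Psych 41/10≈4.1, Rehab 54/18≈3, Onc 6/5≈1.2, Cardio 16/18≈0.889.
All 6 nurse-hours of Burn fit (value 25) ; 11 remain.
Take all of Psych (10 nurse-hours, value 41) ; 1 nurse-hours left.
Only 1 nurse-hours remain; take 1/18 of Rehab for value 54×1/18 = 3.

1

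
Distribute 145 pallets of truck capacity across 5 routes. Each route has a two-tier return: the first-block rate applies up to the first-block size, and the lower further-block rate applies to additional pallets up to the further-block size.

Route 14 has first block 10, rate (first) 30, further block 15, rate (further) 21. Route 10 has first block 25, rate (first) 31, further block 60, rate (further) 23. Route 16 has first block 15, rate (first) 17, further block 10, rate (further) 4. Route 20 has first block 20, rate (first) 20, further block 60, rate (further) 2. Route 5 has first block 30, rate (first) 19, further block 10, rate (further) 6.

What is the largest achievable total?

3455

Treat each block as its own option and order by rate: Route 10/T1 31 > Route 14/T1 30 > Route 10/T2 23 > Route 14/T2 21 > Route 20/T1 20 > Route 5/T1 19 > Route 16/T1 17 > Route 5/T2 6 > Route 16/T2 4 > Route 20/T2 2.
Fill Route 10 T1 block (25 at 31) → 120 left.
Fill Route 14 T1 block (10 at 30) → 110 left.
Fill Route 10 T2 block (60 at 23) → 50 left.
Fill Route 14 T2 block (15 at 21) → 35 left.
Route 20 T1 at 20: fill all 20 → 15 left.
Route 5 T1 at 19: only 15 left, fill 15.
Total = 31×25 + 30×10 + 23×60 + 21×15 + 20×20 + 19×15 = 3455.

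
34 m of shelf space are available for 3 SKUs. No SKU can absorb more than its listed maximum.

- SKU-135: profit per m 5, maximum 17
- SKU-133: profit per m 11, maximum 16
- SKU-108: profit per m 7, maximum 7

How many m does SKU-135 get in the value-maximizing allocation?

Highest profit per m first: SKU-133 11 > SKU-108 7 > SKU-135 5.
Give SKU-133 16 to hit its cap of 16 → 18 left.
SKU-108 takes 7 to reach its cap of 7 → 11 left.
SKU-135 has room for 17 but only 11 remain, so it gets 11.

11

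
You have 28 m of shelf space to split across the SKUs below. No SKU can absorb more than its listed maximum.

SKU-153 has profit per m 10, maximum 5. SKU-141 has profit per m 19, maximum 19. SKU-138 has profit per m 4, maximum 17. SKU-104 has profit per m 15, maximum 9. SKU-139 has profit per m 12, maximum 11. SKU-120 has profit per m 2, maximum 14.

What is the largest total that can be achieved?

Order the SKUs by profit per m: SKU-141 19 > SKU-104 15 > SKU-139 12 > SKU-153 10 > SKU-138 4 > SKU-120 2.
SKU-141: +19 to 19 (cap) → 9 left.
Give SKU-104 9 to hit its cap of 9 → 0 left.
Total = 19×19 + 15×9 = 496.

496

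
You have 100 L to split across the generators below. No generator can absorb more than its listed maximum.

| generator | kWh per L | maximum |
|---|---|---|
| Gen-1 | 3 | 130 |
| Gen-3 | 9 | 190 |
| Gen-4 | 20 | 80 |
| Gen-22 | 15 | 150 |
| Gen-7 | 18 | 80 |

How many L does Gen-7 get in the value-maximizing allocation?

20

Rank by kWh per L: Gen-4 20 > Gen-7 18 > Gen-22 15 > Gen-3 9 > Gen-1 3.
Gen-4 takes 80 to reach its cap of 80 → 20 left.
Gen-7 has room for 80 but only 20 remain, so it gets 20.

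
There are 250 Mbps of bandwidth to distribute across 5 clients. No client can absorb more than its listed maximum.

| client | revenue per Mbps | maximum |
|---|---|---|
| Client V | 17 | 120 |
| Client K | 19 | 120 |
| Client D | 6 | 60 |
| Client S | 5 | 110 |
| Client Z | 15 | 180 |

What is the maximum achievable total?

Highest revenue per Mbps first: Client K 19 > Client V 17 > Client Z 15 > Client D 6 > Client S 5.
Client K: +120 to 120 (cap) ; 130 left.
Client V takes 120 to reach its cap of 120 ; 10 left.
Client Z has room for 180 but only 10 remain, so it gets 10.
Total = 17×120 + 19×120 + 15×10 = 4470.

4470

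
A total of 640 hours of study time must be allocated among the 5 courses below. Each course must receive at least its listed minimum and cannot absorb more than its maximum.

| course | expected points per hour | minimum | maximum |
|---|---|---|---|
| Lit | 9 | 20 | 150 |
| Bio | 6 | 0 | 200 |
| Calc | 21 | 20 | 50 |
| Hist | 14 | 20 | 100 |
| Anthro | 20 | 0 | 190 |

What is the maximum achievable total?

8500

Meeting every minimum uses 20+0+20+20+0 = 60 hours, leaving 580.
Order the courses by expected points per hour: Calc 21 > Anthro 20 > Hist 14 > Lit 9 > Bio 6.
Give Calc 30 more to hit its cap of 50 — 550 left.
Give Anthro 190 more to hit its cap of 190 — 360 left.
Hist: +80 to 100 (cap) — 280 left.
Lit takes 130 more to reach its cap of 150 — 150 left.
Bio has room for 200 more but only 150 remain, so it gets 150.
Total = 9×150 + 6×150 + 21×50 + 14×100 + 20×190 = 8500.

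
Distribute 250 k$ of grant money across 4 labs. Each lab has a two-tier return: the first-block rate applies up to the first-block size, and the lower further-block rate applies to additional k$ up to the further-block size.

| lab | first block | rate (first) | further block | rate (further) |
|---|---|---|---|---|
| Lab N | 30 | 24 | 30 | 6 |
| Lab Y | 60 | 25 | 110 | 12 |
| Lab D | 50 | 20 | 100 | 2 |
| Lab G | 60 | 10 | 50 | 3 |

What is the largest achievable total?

4540

Treat each block as its own option and order by rate: Lab Y/tier1 25 > Lab N/tier1 24 > Lab D/tier1 20 > Lab Y/tier2 12 > Lab G/tier1 10 > Lab N/tier2 6 > Lab G/tier2 3 > Lab D/tier2 2.
Lab Y tier1 at 25: fill all 60 ; 190 left.
Fill Lab N tier1 block (30 at 24) ; 160 left.
Lab D tier1 at 20: fill all 50 ; 110 left.
Lab Y/tier2 (12): +110 ; 0 left.
Total = 25×60 + 24×30 + 20×50 + 12×110 = 4540.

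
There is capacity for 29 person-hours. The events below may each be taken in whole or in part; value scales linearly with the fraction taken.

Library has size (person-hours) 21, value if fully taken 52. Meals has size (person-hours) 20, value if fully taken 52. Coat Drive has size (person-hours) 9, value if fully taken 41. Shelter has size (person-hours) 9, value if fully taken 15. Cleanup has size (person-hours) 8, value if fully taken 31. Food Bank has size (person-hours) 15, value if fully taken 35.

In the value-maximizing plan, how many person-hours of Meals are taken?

12

Rank by value-to-size ratio: Coat Drive 41/9≈4.56, Cleanup 31/8≈3.88, Meals 52/20≈2.6, Library 52/21≈2.48, Food Bank 35/15≈2.33, Shelter 15/9≈1.67.
All 9 person-hours of Coat Drive fit (value 41) ; 20 remain.
All 8 person-hours of Cleanup fit (value 31) ; 12 remain.
Fill the last 12 person-hours with part of Meals: 12/20 of it earns 31.2.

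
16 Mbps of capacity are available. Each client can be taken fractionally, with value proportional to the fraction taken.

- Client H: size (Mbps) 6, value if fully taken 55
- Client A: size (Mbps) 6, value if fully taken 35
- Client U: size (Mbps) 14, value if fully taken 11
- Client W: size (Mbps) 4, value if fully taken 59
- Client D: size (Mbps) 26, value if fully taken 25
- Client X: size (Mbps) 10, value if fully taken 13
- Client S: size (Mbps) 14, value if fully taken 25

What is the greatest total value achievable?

Rank by value-to-size ratio: Client W 59/4≈14.8, Client H 55/6≈9.17, Client A 35/6≈5.83, Client S 25/14≈1.79, Client X 13/10≈1.3, Client D 25/26≈0.962, Client U 11/14≈0.786.
All 4 Mbps of Client W fit (value 59) — 12 remain.
Client H: take in full, 6 Mbps for value 55 — 6 left.
Client A: take in full, 6 Mbps for value 35 — 0 left.
Total value = 149.

149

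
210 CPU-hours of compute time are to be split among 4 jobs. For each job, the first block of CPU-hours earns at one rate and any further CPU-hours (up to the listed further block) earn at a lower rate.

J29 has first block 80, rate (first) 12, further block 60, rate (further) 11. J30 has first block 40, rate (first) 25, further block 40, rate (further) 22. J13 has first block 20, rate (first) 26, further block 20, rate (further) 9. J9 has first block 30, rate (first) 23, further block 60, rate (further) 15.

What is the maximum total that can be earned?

4230

Treat each block as its own option and order by rate: J13/first 26 > J30/first 25 > J9/first 23 > J30/second 22 > J9/second 15 > J29/first 12 > J29/second 11 > J13/second 9.
J13/first (26): +20 — 190 left.
J30/first (25): +40 — 150 left.
Fill J9 first block (30 at 23) — 120 left.
J30 second at 22: fill all 40 — 80 left.
J9/second (15): +60 — 20 left.
20 remain; put them into J29 first at 12.
Total = 26×20 + 25×40 + 23×30 + 22×40 + 15×60 + 12×20 = 4230.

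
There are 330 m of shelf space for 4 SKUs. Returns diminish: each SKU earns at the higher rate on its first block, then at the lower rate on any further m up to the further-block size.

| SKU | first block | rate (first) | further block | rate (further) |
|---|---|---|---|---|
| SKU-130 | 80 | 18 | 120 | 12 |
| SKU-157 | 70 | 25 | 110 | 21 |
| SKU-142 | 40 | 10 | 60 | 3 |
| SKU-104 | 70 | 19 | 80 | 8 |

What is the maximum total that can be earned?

6830

Order all 8 blocks by rate: SKU-157/tier1 25 > SKU-157/tier2 21 > SKU-104/tier1 19 > SKU-130/tier1 18 > SKU-130/tier2 12 > SKU-142/tier1 10 > SKU-104/tier2 8 > SKU-142/tier2 3.
SKU-157 tier1 at 25: fill all 70 — 260 left.
SKU-157/tier2 (21): +110 — 150 left.
SKU-104/tier1 (19): +70 — 80 left.
SKU-130/tier1 (18): +80 — 0 left.
Total = 25×70 + 21×110 + 19×70 + 18×80 = 6830.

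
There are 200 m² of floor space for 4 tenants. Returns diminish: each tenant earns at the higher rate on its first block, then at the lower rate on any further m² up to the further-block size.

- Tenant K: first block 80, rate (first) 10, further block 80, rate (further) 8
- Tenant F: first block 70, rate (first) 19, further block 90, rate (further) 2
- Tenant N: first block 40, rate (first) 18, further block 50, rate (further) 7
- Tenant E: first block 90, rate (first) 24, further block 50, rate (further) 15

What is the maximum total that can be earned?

Order all 8 blocks by rate: Tenant E/T1 24 > Tenant F/T1 19 > Tenant N/T1 18 > Tenant E/T2 15 > Tenant K/T1 10 > Tenant K/T2 8 > Tenant N/T2 7 > Tenant F/T2 2.
Fill Tenant E T1 block (90 at 24) — 110 left.
Fill Tenant F T1 block (70 at 19) — 40 left.
Fill Tenant N T1 block (40 at 18) — 0 left.
Total = 24×90 + 19×70 + 18×40 = 4210.

4210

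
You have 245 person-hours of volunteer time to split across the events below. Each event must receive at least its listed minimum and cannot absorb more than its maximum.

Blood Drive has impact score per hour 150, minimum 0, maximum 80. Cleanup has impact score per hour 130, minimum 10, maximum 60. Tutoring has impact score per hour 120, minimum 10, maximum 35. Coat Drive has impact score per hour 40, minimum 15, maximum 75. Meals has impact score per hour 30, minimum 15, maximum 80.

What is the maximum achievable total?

26650

Meeting every minimum uses 0+10+10+15+15 = 50 person-hours, leaving 195.
Order the events by impact score per hour: Blood Drive 150 > Cleanup 130 > Tutoring 120 > Coat Drive 40 > Meals 30.
Blood Drive: +80 to 80 (cap) ; 115 left.
Cleanup: +50 to 60 (cap) ; 65 left.
Give Tutoring 25 more to hit its cap of 35 ; 40 left.
Only 40 left; Coat Drive takes them to reach 55.
Total = 150×80 + 130×60 + 120×35 + 40×55 + 30×15 = 26650.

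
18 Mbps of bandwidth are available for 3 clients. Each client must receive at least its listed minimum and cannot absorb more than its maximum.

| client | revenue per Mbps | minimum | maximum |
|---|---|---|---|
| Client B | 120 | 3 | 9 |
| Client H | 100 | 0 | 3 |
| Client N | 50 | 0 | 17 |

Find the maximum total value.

Meeting every minimum uses 3+0+0 = 3 Mbps, leaving 15.
Order the clients by revenue per Mbps: Client B 120 > Client H 100 > Client N 50.
Client B: +6 to 9 (cap) → 9 left.
Client H: +3 to 3 (cap) → 6 left.
Client N has room for 17 more but only 6 remain, so it gets 6.
Total = 120×9 + 100×3 + 50×6 = 1680.

1680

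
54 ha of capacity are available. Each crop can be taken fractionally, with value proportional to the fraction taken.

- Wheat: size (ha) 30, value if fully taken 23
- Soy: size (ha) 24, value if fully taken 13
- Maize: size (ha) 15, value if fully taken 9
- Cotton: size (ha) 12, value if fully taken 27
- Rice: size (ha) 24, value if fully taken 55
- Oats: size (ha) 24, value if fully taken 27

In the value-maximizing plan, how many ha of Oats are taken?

18

Best value per unit of size first: Rice 55/24≈2.29, Cotton 27/12≈2.25, Oats 27/24≈1.12, Wheat 23/30≈0.767, Maize 9/15≈0.6, Soy 13/24≈0.542.
Rice: take in full, 24 ha for value 55 → 30 left.
Cotton: take in full, 12 ha for value 27 → 18 left.
Only 18 ha remain; take 18/24 of Oats for value 27×18/24 = 20.25.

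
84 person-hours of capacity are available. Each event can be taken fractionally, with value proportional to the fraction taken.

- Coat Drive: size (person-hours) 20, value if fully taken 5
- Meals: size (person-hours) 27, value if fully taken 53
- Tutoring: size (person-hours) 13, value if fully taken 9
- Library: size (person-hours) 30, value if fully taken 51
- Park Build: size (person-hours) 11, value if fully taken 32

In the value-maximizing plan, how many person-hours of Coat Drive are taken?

Rank by value-to-size ratio: Park Build 32/11≈2.91, Meals 53/27≈1.96, Library 51/30≈1.7, Tutoring 9/13≈0.692, Coat Drive 5/20≈0.25.
Park Build: take in full, 11 person-hours for value 32 → 73 left.
Meals: take in full, 27 person-hours for value 53 → 46 left.
Take all of Library (30 person-hours, value 51) → 16 person-hours left.
All 13 person-hours of Tutoring fit (value 9) → 3 remain.
3 person-hours left: a 3/20 share of Coat Drive gives 5×3/20 = 0.75.

3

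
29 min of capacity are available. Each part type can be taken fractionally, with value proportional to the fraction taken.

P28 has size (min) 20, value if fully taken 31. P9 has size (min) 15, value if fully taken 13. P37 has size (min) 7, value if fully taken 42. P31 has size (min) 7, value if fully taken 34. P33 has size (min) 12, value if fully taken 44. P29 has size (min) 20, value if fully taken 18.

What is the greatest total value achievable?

124.65

Rank by value-to-size ratio: P37 42/7≈6, P31 34/7≈4.86, P33 44/12≈3.67, P28 31/20≈1.55, P29 18/20≈0.9, P9 13/15≈0.867.
P37: take in full, 7 min for value 42 → 22 left.
Take all of P31 (7 min, value 34) → 15 min left.
All 12 min of P33 fit (value 44) → 3 remain.
Fill the last 3 min with part of P28: 3/20 of it earns 4.65.
Total value = 124.65.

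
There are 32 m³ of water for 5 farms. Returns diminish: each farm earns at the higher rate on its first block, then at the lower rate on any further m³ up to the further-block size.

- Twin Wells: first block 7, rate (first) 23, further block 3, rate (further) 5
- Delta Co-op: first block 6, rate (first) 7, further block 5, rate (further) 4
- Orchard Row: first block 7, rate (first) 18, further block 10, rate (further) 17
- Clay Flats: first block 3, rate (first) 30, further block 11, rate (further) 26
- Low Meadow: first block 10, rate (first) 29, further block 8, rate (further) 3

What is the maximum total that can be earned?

Treat each block as its own option and order by rate: Clay Flats/first 30 > Low Meadow/first 29 > Clay Flats/second 26 > Twin Wells/first 23 > Orchard Row/first 18 > Orchard Row/second 17 > Delta Co-op/first 7 > Twin Wells/second 5 > Delta Co-op/second 4 > Low Meadow/second 3.
Clay Flats/first (30): +3 → 29 left.
Fill Low Meadow first block (10 at 29) → 19 left.
Clay Flats second at 26: fill all 11 → 8 left.
Twin Wells first at 23: fill all 7 → 1 left.
1 remain; put them into Orchard Row first at 18.
Total = 30×3 + 29×10 + 26×11 + 23×7 + 18×1 = 845.

845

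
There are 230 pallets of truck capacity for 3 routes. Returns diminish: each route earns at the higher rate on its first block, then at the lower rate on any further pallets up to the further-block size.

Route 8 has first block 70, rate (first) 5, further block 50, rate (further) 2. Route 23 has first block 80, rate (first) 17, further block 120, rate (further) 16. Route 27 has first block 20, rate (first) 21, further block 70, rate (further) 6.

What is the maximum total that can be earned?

3760

Rank every tier by rate: Route 27/first 21 > Route 23/first 17 > Route 23/second 16 > Route 27/second 6 > Route 8/first 5 > Route 8/second 2.
Route 27 first at 21: fill all 20 — 210 left.
Route 23 first at 17: fill all 80 — 130 left.
Fill Route 23 second block (120 at 16) — 10 left.
Route 27 second at 6: only 10 left, fill 10.
Total = 21×20 + 17×80 + 16×120 + 6×10 = 3760.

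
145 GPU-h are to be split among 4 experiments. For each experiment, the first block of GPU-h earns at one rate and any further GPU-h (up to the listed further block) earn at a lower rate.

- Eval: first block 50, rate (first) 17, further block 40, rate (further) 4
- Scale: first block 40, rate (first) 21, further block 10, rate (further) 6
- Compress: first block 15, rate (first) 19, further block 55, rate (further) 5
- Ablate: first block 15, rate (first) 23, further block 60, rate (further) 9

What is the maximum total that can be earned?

2545

Rank every tier by rate: Ablate/first 23 > Scale/first 21 > Compress/first 19 > Eval/first 17 > Ablate/second 9 > Scale/second 6 > Compress/second 5 > Eval/second 4.
Ablate first at 23: fill all 15 → 130 left.
Scale/first (21): +40 → 90 left.
Compress first at 19: fill all 15 → 75 left.
Eval/first (17): +50 → 25 left.
Ablate second at 9: only 25 left, fill 25.
Total = 23×15 + 21×40 + 19×15 + 17×50 + 9×25 = 2545.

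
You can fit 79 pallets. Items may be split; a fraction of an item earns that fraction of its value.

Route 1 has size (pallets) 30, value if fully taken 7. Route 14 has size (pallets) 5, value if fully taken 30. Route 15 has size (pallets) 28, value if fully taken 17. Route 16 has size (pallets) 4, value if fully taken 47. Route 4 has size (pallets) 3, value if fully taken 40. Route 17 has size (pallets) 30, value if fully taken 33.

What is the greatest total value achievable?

Best value per unit of size first: Route 4 40/3≈13.3, Route 16 47/4≈11.8, Route 14 30/5≈6, Route 17 33/30≈1.1, Route 15 17/28≈0.607, Route 1 7/30≈0.233.
All 3 pallets of Route 4 fit (value 40) ; 76 remain.
Take all of Route 16 (4 pallets, value 47) ; 72 pallets left.
Take all of Route 14 (5 pallets, value 30) ; 67 pallets left.
Route 17: take in full, 30 pallets for value 33 ; 37 left.
Take all of Route 15 (28 pallets, value 17) ; 9 pallets left.
Only 9 pallets remain; take 9/30 of Route 1 for value 7×9/30 = 2.1.
Total value = 169.1.

169.1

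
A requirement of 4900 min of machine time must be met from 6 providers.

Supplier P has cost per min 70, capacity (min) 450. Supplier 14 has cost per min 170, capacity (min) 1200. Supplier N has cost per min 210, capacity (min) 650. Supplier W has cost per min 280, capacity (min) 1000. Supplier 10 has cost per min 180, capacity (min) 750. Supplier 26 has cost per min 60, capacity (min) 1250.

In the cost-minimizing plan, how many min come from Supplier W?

Cheapest first:
Take 1250 from Supplier 26 at 60 — need 3650 more.
Supplier P (70): use full 450 — 3200 min to go.
Take 1200 from Supplier 14 at 170 — need 2000 more.
Supplier 10 (180): use full 750 — 1250 min to go.
Supplier N at 210: take all 650 min — 600 still needed.
Supplier W at 280: take 600 of its 1000 — requirement met.

600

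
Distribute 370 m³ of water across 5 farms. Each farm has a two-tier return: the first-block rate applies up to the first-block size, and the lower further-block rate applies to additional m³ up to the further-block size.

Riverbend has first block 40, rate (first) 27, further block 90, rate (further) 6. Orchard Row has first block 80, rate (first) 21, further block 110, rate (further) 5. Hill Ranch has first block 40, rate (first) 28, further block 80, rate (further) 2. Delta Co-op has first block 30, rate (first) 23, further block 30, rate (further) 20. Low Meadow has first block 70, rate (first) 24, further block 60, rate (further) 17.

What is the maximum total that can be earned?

7990

Order all 10 blocks by rate: Hill Ranch/first 28 > Riverbend/first 27 > Low Meadow/first 24 > Delta Co-op/first 23 > Orchard Row/first 21 > Delta Co-op/second 20 > Low Meadow/second 17 > Riverbend/second 6 > Orchard Row/second 5 > Hill Ranch/second 2.
Hill Ranch/first (28): +40 — 330 left.
Fill Riverbend first block (40 at 27) — 290 left.
Low Meadow/first (24): +70 — 220 left.
Delta Co-op first at 23: fill all 30 — 190 left.
Fill Orchard Row first block (80 at 21) — 110 left.
Delta Co-op second at 20: fill all 30 — 80 left.
Fill Low Meadow second block (60 at 17) — 20 left.
20 remain; put them into Riverbend second at 6.
Total = 28×40 + 27×40 + 24×70 + 23×30 + 21×80 + 20×30 + 17×60 + 6×20 = 7990.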